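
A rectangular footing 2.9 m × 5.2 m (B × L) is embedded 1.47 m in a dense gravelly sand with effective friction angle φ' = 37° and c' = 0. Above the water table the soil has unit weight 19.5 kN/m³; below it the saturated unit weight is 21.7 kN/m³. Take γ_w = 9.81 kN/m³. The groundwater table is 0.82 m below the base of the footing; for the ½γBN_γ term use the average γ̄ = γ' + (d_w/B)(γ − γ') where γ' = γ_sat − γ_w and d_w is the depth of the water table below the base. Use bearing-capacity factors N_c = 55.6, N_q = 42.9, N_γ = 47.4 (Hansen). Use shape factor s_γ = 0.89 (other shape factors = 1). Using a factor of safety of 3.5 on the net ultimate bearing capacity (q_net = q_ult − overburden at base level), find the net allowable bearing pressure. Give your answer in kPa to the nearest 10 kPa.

q_all(net) ≈ 590 kPa

q = γ·D_f = 19.5 × 1.47 = 28.665 kPa.
γ' = 11.89 kN/m³; averaging over the depth B below the base, γ̄ = γ' + (d_w/B)(γ − γ') = 14.042 kN/m³.
q·N_q = 28.665 × 42.9 = 1229.7 kPa
0.5·γ·B·N_γ·s_γ = 0.5 × 14.042 × 2.9 × 47.4 × 0.89 = 858.93 kPa
q_ult = 1229.7 + 858.93 = 2088.7 kPa.
q_net = 2088.7 − 28.665 = 2060 kPa.
q_all(net) = 2060 / 3.5 = 588.57 kPa.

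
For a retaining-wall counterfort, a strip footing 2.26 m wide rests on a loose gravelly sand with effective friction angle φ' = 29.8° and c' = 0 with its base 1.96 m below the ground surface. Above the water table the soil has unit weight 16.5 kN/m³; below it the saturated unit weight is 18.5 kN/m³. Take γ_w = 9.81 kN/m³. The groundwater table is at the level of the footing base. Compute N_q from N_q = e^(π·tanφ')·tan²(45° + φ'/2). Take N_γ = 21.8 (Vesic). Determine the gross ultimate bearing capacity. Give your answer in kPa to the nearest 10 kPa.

tan29.8° = 0.5727, so N_q = e^(π×0.5727)·tan²(59.9°) = 6.045 × 2.976 = 17.99.
Effective surcharge at the founding depth q = γ·D_f = 16.5 × 1.96 = 32.34 kPa.
The water table coincides with the base, so in the self-weight term γ → γ' = 8.69 kN/m³.
q_ult = q·N_q + 0.5·γ·B·N_γ
     = 32.34 × 17.989 + 0.5 × 8.69 × 2.26 × 21.8
     = 581.77 + 214.07 = 795.84 kPa.

q_ult ≈ 800 kPa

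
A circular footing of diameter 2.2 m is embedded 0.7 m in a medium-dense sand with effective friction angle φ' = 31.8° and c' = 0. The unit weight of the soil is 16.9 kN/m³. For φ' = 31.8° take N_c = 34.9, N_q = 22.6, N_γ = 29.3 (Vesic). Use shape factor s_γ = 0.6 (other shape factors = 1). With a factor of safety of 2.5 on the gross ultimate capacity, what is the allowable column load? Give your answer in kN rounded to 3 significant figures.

Overburden at base level: q = 16.9 × 0.7 = 11.83 kPa.
Surcharge term q·N_q = 11.83 × 22.6 = 267.36 kPa; self-weight term 0.5·γ·B·N_γ·s_γ = 0.5 × 16.9 × 2.2 × 29.3 × 0.6 = 326.81 kPa.
q_ult = 267.36 + 326.81 = 594.17 kPa.
Gross allowable pressure q_all = 594.17 / 2.5 = 237.67 kPa.
Footing area = 3.8013 m², so allowable column load = 237.67 × 3.8013 = 903.45 kN.

P_all ≈ 903 kN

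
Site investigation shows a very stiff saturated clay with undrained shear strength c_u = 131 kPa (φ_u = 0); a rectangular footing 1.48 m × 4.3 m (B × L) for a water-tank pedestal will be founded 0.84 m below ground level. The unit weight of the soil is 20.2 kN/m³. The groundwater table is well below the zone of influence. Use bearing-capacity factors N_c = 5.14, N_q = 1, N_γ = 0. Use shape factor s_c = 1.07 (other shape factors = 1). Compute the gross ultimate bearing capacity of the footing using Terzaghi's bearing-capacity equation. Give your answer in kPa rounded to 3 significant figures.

Overburden at base level: q = 20.2 × 0.84 = 16.968 kPa.
Cohesion term c·N_c·s_c = 131 × 5.14 × 1.07 = 720.47 kPa; surcharge term q·N_q = 16.968 × 1 = 16.968 kPa.
q_ult = 720.47 + 16.968 = 737.44 kPa.

q_ult ≈ 737 kPa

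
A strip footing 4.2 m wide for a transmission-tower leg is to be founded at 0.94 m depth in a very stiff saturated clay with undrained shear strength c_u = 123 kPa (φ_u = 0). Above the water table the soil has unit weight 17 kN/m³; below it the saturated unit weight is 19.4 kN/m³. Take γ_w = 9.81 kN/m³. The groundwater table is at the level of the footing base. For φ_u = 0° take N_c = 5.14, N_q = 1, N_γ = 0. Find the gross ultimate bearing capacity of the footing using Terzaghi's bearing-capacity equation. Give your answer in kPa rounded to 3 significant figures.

q_ult ≈ 648 kPa

Overburden at base level: q = 17 × 0.94 = 15.98 kPa.
Cohesion term c·N_c = 123 × 5.14 = 632.22 kPa; surcharge term q·N_q = 15.98 × 1 = 15.98 kPa.
q_ult = 632.22 + 15.98 = 648.2 kPa.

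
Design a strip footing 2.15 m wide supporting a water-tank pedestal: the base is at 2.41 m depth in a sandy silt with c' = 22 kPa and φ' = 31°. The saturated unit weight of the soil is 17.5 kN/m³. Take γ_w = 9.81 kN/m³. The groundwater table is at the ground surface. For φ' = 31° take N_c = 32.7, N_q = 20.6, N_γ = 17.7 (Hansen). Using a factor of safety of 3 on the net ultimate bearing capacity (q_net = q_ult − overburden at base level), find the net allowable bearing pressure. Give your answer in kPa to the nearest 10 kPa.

q_all(net) ≈ 410 kPa

With the water table at the surface the whole profile is submerged: γ' = 17.5 − 9.81 = 7.69 kN/m³, so q = γ'·D_f = 18.533 kPa; the same γ' applies in the ½γBN_γ term.
q_ult = c·N_c + q·N_q + 0.5·γ·B·N_γ
     = 22 × 32.7 + 18.533 × 20.6 + 0.5 × 7.69 × 2.15 × 17.7
     = 719.4 + 381.78 + 146.32 = 1247.5 kPa.
q_net = 1247.5 − 18.533 = 1229 kPa.
q_all(net) = 1229 / 3 = 409.66 kPa.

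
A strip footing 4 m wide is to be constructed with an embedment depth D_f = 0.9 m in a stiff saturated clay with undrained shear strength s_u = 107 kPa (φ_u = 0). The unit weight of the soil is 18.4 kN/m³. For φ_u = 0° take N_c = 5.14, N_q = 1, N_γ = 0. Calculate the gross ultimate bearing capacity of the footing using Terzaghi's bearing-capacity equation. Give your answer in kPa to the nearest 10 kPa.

q_ult ≈ 570 kPa

Effective surcharge at the founding depth q = γ·D_f = 18.4 × 0.9 = 16.56 kPa.
q_ult = c·N_c + q·N_q
     = 107 × 5.14 + 16.56 × 1
     = 549.98 + 16.56 = 566.54 kPa.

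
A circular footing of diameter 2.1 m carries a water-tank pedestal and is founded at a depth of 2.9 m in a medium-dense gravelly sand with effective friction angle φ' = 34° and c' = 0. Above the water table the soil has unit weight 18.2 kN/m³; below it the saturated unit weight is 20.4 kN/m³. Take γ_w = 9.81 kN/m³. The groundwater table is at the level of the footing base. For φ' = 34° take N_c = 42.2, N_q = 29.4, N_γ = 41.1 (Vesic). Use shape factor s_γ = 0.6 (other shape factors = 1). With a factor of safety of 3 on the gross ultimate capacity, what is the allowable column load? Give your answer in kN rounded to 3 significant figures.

P_all ≈ 2110 kN

Effective surcharge at the founding depth q = γ·D_f = 18.2 × 2.9 = 52.78 kPa.
The water table coincides with the base, so in the self-weight term γ → γ' = 10.59 kN/m³.
q_ult = q·N_q + 0.5·γ·B·N_γ·s_γ
     = 52.78 × 29.4 + 0.5 × 10.59 × 2.1 × 41.1 × 0.6
     = 1551.7 + 274.21 = 1825.9 kPa.
Gross allowable pressure q_all = 1825.9 / 3 = 608.65 kPa.
Footing area = 3.4636 m², so allowable column load = 608.65 × 3.4636 = 2108.1 kN.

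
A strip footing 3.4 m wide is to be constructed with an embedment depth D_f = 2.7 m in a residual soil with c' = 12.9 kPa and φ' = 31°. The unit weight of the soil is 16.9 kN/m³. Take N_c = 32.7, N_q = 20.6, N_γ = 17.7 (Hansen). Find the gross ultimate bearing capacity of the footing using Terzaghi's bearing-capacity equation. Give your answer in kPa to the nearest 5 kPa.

Overburden at base level: q = 16.9 × 2.7 = 45.63 kPa.
Cohesion term c·N_c = 12.9 × 32.7 = 421.83 kPa; surcharge term q·N_q = 45.63 × 20.6 = 939.98 kPa; self-weight term 0.5·γ·B·N_γ = 0.5 × 16.9 × 3.4 × 17.7 = 508.52 kPa.
q_ult = 421.83 + 939.98 + 508.52 = 1870.3 kPa.

q_ult ≈ 1870 kPa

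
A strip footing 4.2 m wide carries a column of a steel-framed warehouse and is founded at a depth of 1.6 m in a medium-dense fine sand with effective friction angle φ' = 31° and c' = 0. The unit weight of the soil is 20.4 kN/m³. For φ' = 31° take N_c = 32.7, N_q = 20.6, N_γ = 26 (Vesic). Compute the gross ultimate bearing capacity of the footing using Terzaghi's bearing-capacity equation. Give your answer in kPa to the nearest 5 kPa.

q_ult ≈ 1785 kPa

q = γ·D_f = 20.4 × 1.6 = 32.64 kPa.
q·N_q = 32.64 × 20.6 = 672.38 kPa
0.5·γ·B·N_γ = 0.5 × 20.4 × 4.2 × 26 = 1113.8 kPa
q_ult = 672.38 + 1113.8 = 1786.2 kPa.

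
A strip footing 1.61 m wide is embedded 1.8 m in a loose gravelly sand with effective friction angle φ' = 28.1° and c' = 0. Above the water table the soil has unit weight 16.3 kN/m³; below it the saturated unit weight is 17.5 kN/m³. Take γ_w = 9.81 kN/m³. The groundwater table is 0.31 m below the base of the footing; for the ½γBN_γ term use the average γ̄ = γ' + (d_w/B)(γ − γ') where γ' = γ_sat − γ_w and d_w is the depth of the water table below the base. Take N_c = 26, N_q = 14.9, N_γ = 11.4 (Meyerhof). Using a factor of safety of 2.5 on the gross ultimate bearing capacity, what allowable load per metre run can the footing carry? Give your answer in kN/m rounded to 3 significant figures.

Effective surcharge at the founding depth q = γ·D_f = 16.3 × 1.8 = 29.34 kPa.
With d_w = 0.31 m < B, γ̄ = 7.69 + (0.31/1.61) × (16.3 − 7.69) = 9.3478 kN/m³.
q_ult = q·N_q + 0.5·γ·B·N_γ
     = 29.34 × 14.9 + 0.5 × 9.3478 × 1.61 × 11.4
     = 437.17 + 85.785 = 522.95 kPa.
Gross allowable pressure q_all = 522.95 / 2.5 = 209.18 kPa.
Allowable wall load = q_all × B = 209.18 × 1.61 = 336.78 kN per metre run.

≈ 337 kN/m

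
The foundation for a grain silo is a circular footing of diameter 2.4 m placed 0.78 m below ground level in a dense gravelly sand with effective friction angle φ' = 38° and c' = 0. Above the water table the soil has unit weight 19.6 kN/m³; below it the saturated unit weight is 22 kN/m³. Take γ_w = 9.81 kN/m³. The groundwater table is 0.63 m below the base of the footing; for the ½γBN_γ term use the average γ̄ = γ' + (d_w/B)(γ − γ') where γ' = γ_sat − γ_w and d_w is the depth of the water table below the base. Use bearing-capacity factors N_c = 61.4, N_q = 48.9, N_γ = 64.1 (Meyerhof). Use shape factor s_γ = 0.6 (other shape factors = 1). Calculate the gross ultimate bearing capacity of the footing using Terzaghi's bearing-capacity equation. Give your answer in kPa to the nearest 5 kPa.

Effective surcharge at the founding depth q = γ·D_f = 19.6 × 0.78 = 15.288 kPa.
With d_w = 0.63 m < B, γ̄ = 12.19 + (0.63/2.4) × (19.6 − 12.19) = 14.135 kN/m³.
q_ult = q·N_q + 0.5·γ·B·N_γ·s_γ
     = 15.288 × 48.9 + 0.5 × 14.135 × 2.4 × 64.1 × 0.6
     = 747.58 + 652.36 = 1399.9 kPa.

q_ult ≈ 1400 kPa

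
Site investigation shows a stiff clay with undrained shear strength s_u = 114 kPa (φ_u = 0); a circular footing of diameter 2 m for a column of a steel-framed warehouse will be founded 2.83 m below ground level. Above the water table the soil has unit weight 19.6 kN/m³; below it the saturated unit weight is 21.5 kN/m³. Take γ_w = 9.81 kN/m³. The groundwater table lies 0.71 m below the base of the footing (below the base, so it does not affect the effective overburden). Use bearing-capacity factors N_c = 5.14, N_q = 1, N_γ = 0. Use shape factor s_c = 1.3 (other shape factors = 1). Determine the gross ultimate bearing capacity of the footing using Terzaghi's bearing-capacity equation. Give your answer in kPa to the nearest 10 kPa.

Effective surcharge at the founding depth q = γ·D_f = 19.6 × 2.83 = 55.468 kPa.
q_ult = c·N_c·s_c + q·N_q
     = 114 × 5.14 × 1.3 + 55.468 × 1
     = 761.75 + 55.468 = 817.22 kPa.

q_ult ≈ 820 kPa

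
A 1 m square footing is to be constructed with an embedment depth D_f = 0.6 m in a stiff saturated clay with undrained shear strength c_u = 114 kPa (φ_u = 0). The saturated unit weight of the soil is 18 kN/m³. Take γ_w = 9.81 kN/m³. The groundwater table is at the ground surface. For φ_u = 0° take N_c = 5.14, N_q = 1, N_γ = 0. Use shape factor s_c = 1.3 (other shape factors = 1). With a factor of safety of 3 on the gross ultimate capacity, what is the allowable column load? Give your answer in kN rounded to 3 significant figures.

P_all ≈ 256 kN

γ' = 18 − 9.81 = 8.19 kN/m³ (submerged throughout). q = 8.19 × 0.6 = 4.914 kPa.
c·N_c·s_c = 114 × 5.14 × 1.3 = 761.75 kPa
q·N_q = 4.914 × 1 = 4.914 kPa
q_ult = 761.75 + 4.914 = 766.66 kPa.
Gross allowable pressure q_all = 766.66 / 3 = 255.55 kPa.
Footing area = 1 m², so allowable column load = 255.55 × 1 = 255.55 kN.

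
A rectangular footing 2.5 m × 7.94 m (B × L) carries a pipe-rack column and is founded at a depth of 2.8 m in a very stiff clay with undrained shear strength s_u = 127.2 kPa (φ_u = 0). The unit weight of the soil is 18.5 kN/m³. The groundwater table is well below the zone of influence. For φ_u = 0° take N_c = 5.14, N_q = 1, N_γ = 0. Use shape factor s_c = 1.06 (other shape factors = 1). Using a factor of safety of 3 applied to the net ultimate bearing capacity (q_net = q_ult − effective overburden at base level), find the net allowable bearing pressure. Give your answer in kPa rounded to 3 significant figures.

q = γ·D_f = 18.5 × 2.8 = 51.8 kPa.
c·N_c·s_c = 127.2 × 5.14 × 1.06 = 693.04 kPa
q·N_q = 51.8 × 1 = 51.8 kPa
q_ult = 693.04 + 51.8 = 744.84 kPa.
Net ultimate: q_net = 744.84 − 51.8 = 693.04 kPa.
q_all(net) = 693.04 / 3 = 231.01 kPa.

q_all(net) ≈ 231 kPa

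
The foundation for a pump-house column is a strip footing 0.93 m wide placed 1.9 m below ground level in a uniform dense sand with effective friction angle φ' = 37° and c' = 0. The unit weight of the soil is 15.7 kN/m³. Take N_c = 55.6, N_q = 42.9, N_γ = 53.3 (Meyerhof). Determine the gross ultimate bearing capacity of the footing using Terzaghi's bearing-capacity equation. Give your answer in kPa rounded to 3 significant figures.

q_ult ≈ 1670 kPa

q = γ·D_f = 15.7 × 1.9 = 29.83 kPa.
q·N_q = 29.83 × 42.9 = 1279.7 kPa
0.5·γ·B·N_γ = 0.5 × 15.7 × 0.93 × 53.3 = 389.12 kPa
q_ult = 1279.7 + 389.12 = 1668.8 kPa.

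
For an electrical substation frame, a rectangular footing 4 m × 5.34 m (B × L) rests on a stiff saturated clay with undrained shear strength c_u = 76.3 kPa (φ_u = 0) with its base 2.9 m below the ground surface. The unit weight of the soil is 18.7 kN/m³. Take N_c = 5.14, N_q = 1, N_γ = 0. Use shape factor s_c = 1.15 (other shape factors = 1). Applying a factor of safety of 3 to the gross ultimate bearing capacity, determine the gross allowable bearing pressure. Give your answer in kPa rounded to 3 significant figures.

q_all ≈ 168 kPa

q = γ·D_f = 18.7 × 2.9 = 54.23 kPa.
c·N_c·s_c = 76.3 × 5.14 × 1.15 = 451.01 kPa
q·N_q = 54.23 × 1 = 54.23 kPa
q_ult = 451.01 + 54.23 = 505.24 kPa.
q_all = q_ult / FS = 505.24 / 3 = 168.41 kPa.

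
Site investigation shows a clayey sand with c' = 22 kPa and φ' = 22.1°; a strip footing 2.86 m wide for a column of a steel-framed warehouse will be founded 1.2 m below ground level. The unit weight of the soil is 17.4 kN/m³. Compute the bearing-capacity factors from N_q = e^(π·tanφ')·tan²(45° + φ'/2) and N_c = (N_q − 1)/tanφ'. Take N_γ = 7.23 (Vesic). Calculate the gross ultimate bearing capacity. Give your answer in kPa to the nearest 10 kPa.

q_ult ≈ 720 kPa

tan22.1° = 0.4061, so N_q = e^(π×0.4061)·tan²(56.05°) = 3.581 × 2.206 = 7.9.
N_c = (7.9 − 1)/tan22.1° = 16.99.
Effective surcharge at the founding depth q = γ·D_f = 17.4 × 1.2 = 20.88 kPa.
q_ult = c·N_c + q·N_q + 0.5·γ·B·N_γ
     = 22 × 16.995 + 20.88 × 7.9009 + 0.5 × 17.4 × 2.86 × 7.23
     = 373.89 + 164.97 + 179.9 = 718.75 kPa.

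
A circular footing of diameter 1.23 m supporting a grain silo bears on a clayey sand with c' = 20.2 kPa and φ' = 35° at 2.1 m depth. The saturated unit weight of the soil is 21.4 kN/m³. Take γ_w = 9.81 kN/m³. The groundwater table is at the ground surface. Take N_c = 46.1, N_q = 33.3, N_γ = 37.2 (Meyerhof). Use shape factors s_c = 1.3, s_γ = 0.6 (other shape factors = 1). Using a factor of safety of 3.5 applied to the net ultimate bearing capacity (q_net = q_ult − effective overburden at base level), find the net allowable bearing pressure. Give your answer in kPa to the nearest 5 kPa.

γ' = 21.4 − 9.81 = 11.59 kN/m³ (submerged throughout). q = 11.59 × 2.1 = 24.339 kPa; the same γ' applies in the ½γBN_γ term.
c·N_c·s_c = 20.2 × 46.1 × 1.3 = 1210.6 kPa
q·N_q = 24.339 × 33.3 = 810.49 kPa
0.5·γ·B·N_γ·s_γ = 0.5 × 11.59 × 1.23 × 37.2 × 0.6 = 159.09 kPa
q_ult = 1210.6 + 810.49 + 159.09 = 2180.2 kPa.
Net ultimate: q_net = 2180.2 − 24.339 = 2155.8 kPa.
q_all(net) = 2155.8 / 3.5 = 615.95 kPa.

q_all(net) ≈ 615 kPa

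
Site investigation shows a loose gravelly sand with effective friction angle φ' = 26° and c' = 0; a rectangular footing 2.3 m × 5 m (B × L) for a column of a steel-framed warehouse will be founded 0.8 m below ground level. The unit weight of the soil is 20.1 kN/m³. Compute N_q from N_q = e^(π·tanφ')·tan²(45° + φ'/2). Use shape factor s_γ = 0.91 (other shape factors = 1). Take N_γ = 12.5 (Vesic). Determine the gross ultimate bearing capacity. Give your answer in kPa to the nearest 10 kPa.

q_ult ≈ 450 kPa

tan26° = 0.4877, so N_q = e^(π×0.4877)·tan²(58°) = 4.629 × 2.561 = 11.85.
Effective surcharge at the founding depth q = γ·D_f = 20.1 × 0.8 = 16.08 kPa.
q_ult = q·N_q + 0.5·γ·B·N_γ·s_γ
     = 16.08 × 11.854 + 0.5 × 20.1 × 2.3 × 12.5 × 0.91
     = 190.62 + 262.93 = 453.55 kPa.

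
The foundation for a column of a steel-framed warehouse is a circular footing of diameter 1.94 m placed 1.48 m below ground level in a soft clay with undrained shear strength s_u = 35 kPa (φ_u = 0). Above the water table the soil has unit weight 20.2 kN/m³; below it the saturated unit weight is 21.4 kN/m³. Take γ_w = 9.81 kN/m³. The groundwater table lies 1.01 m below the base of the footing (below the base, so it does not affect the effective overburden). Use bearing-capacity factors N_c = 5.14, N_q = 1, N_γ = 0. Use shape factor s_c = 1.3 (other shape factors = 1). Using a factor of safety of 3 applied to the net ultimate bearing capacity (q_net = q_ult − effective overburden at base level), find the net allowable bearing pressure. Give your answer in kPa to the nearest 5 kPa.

q_all(net) ≈ 80 kPa

Effective surcharge at the founding depth q = γ·D_f = 20.2 × 1.48 = 29.896 kPa.
q_ult = c·N_c·s_c + q·N_q
     = 35 × 5.14 × 1.3 + 29.896 × 1
     = 233.87 + 29.896 = 263.77 kPa.
Net ultimate: q_net = 263.77 − 29.896 = 233.87 kPa.
q_all(net) = 233.87 / 3 = 77.957 kPa.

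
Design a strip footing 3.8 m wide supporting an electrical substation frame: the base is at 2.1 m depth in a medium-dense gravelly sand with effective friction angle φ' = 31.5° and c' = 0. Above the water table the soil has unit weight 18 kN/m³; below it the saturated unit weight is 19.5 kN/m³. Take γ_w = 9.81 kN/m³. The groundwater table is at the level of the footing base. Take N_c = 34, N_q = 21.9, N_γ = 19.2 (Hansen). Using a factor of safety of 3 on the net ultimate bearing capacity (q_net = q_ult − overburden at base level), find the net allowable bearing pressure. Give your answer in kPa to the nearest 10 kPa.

Overburden at base level: q = 18 × 2.1 = 37.8 kPa.
Below the base the soil is submerged, so the ½γBN_γ term uses γ' = 19.5 − 9.81 = 9.69 kN/m³.
Surcharge term q·N_q = 37.8 × 21.9 = 827.82 kPa; self-weight term 0.5·γ·B·N_γ = 0.5 × 9.69 × 3.8 × 19.2 = 353.49 kPa.
q_ult = 827.82 + 353.49 = 1181.3 kPa.
q_net = 1181.3 − 37.8 = 1143.5 kPa.
q_all(net) = 1143.5 / 3 = 381.17 kPa.

q_all(net) ≈ 380 kPa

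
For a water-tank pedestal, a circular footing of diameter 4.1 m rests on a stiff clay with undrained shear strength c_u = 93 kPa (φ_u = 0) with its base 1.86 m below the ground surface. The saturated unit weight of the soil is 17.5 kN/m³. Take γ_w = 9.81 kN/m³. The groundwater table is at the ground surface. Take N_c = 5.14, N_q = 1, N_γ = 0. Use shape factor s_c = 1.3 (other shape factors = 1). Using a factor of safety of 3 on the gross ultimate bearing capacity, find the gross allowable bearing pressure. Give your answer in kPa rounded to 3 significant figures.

q_all ≈ 212 kPa

γ' = 17.5 − 9.81 = 7.69 kN/m³ (submerged throughout). q = 7.69 × 1.86 = 14.303 kPa.
c·N_c·s_c = 93 × 5.14 × 1.3 = 621.43 kPa
q·N_q = 14.303 × 1 = 14.303 kPa
q_ult = 621.43 + 14.303 = 635.73 kPa.
q_all = 635.73 / 3 = 211.91 kPa.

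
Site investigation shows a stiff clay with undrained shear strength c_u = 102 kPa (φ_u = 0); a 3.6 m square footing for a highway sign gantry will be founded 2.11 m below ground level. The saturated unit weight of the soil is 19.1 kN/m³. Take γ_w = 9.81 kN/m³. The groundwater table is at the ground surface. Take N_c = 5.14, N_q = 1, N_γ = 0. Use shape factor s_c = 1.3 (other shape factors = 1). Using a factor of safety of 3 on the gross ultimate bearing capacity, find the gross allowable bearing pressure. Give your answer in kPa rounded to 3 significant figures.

q_all ≈ 234 kPa

Water table at ground surface, so effective unit weight γ' = 19.1 − 9.81 = 9.29 kN/m³ is used throughout; overburden q = 9.29 × 2.11 = 19.602 kPa.
Cohesion term c·N_c·s_c = 102 × 5.14 × 1.3 = 681.56 kPa; surcharge term q·N_q = 19.602 × 1 = 19.602 kPa.
q_ult = 681.56 + 19.602 = 701.17 kPa.
q_all = 701.17 / 3 = 233.72 kPa.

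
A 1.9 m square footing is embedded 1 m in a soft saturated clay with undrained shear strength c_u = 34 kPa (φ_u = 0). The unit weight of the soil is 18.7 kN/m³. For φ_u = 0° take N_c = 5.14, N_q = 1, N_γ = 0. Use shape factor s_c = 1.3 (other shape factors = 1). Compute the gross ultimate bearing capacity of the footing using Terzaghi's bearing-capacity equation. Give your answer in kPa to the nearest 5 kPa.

q_ult ≈ 245 kPa

Overburden at base level: q = 18.7 × 1 = 18.7 kPa.
Cohesion term c·N_c·s_c = 34 × 5.14 × 1.3 = 227.19 kPa; surcharge term q·N_q = 18.7 × 1 = 18.7 kPa.
q_ult = 227.19 + 18.7 = 245.89 kPa.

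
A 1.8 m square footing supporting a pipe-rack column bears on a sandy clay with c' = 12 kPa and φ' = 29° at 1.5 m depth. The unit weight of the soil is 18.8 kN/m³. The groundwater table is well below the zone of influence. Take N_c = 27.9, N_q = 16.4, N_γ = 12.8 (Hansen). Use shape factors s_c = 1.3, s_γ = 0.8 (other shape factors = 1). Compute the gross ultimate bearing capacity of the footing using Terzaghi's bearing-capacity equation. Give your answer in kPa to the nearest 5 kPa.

Effective surcharge at the founding depth q = γ·D_f = 18.8 × 1.5 = 28.2 kPa.
q_ult = c·N_c·s_c + q·N_q + 0.5·γ·B·N_γ·s_γ
     = 12 × 27.9 × 1.3 + 28.2 × 16.4 + 0.5 × 18.8 × 1.8 × 12.8 × 0.8
     = 435.24 + 462.48 + 173.26 = 1071 kPa.

q_ult ≈ 1070 kPa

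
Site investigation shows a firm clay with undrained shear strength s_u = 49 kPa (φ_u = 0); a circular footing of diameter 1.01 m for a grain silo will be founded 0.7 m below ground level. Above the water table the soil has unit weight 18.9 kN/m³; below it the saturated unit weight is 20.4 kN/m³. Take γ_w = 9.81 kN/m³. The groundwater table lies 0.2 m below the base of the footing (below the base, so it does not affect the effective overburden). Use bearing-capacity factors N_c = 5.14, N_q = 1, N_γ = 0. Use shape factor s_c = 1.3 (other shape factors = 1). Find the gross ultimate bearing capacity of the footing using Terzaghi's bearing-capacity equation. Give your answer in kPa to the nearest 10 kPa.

Overburden at base level: q = 18.9 × 0.7 = 13.23 kPa.
Cohesion term c·N_c·s_c = 49 × 5.14 × 1.3 = 327.42 kPa; surcharge term q·N_q = 13.23 × 1 = 13.23 kPa.
q_ult = 327.42 + 13.23 = 340.65 kPa.

q_ult ≈ 340 kPa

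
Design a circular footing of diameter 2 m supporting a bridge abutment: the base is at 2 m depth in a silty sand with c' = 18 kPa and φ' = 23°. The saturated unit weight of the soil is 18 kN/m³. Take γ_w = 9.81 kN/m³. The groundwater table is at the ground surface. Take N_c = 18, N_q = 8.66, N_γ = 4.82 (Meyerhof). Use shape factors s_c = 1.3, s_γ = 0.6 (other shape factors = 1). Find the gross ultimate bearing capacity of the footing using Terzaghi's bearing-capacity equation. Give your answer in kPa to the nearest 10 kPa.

q_ult ≈ 590 kPa

γ' = 18 − 9.81 = 8.19 kN/m³ (submerged throughout). q = 8.19 × 2 = 16.38 kPa; the same γ' applies in the ½γBN_γ term.
c·N_c·s_c = 18 × 18 × 1.3 = 421.2 kPa
q·N_q = 16.38 × 8.66 = 141.85 kPa
0.5·γ·B·N_γ·s_γ = 0.5 × 8.19 × 2 × 4.82 × 0.6 = 23.685 kPa
q_ult = 421.2 + 141.85 + 23.685 = 586.74 kPa.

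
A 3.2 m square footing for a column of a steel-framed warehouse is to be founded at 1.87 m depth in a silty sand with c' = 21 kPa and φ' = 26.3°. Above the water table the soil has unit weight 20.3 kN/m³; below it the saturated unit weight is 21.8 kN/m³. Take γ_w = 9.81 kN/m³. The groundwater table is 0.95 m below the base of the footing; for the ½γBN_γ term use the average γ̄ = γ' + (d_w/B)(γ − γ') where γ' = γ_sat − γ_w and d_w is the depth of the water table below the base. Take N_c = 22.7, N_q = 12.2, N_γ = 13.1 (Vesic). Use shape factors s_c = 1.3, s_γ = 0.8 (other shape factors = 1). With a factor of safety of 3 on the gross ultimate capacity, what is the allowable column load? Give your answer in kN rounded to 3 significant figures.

Effective surcharge at the founding depth q = γ·D_f = 20.3 × 1.87 = 37.961 kPa.
With d_w = 0.95 m < B, γ̄ = 11.99 + (0.95/3.2) × (20.3 − 11.99) = 14.457 kN/m³.
q_ult = c·N_c·s_c + q·N_q + 0.5·γ·B·N_γ·s_γ
     = 21 × 22.7 × 1.3 + 37.961 × 12.2 + 0.5 × 14.457 × 3.2 × 13.1 × 0.8
     = 619.71 + 463.12 + 242.42 = 1325.2 kPa.
Gross allowable pressure q_all = 1325.2 / 3 = 441.75 kPa.
Footing area = 10.24 m², so allowable column load = 441.75 × 10.24 = 4523.5 kN.

P_all ≈ 4520 kN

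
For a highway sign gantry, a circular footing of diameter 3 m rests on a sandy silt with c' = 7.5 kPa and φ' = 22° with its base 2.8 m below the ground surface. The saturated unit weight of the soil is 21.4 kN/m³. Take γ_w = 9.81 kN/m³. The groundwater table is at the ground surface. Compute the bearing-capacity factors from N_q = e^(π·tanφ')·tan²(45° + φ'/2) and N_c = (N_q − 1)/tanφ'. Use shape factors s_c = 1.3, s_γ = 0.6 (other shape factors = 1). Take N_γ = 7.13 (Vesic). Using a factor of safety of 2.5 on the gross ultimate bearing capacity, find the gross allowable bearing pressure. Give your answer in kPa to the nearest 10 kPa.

N_q = e^(π·tan22°)·tan²(56°) = 7.82; N_c = (N_q − 1)/tanφ' = 16.88.
γ' = 21.4 − 9.81 = 11.59 kN/m³ (submerged throughout). q = 11.59 × 2.8 = 32.452 kPa; the same γ' applies in the ½γBN_γ term.
c·N_c·s_c = 7.5 × 16.883 × 1.3 = 164.61 kPa
q·N_q = 32.452 × 7.8211 = 253.81 kPa
0.5·γ·B·N_γ·s_γ = 0.5 × 11.59 × 3 × 7.13 × 0.6 = 74.373 kPa
q_ult = 164.61 + 253.81 + 74.373 = 492.79 kPa.
q_all = 492.79 / 2.5 = 197.12 kPa.

q_all ≈ 200 kPa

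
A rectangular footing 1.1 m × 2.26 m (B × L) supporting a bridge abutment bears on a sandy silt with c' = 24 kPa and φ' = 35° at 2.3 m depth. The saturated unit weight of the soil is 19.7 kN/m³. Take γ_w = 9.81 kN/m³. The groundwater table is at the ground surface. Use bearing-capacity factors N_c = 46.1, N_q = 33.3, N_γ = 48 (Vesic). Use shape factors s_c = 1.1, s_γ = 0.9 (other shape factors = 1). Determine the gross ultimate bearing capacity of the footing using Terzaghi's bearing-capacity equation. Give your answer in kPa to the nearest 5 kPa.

Water table at ground surface, so effective unit weight γ' = 19.7 − 9.81 = 9.89 kN/m³ is used throughout; overburden q = 9.89 × 2.3 = 22.747 kPa; the same γ' applies in the ½γBN_γ term.
Cohesion term c·N_c·s_c = 24 × 46.1 × 1.1 = 1217 kPa; surcharge term q·N_q = 22.747 × 33.3 = 757.48 kPa; self-weight term 0.5·γ·B·N_γ·s_γ = 0.5 × 9.89 × 1.1 × 48 × 0.9 = 234.99 kPa.
q_ult = 1217 + 757.48 + 234.99 = 2209.5 kPa.

q_ult ≈ 2210 kPa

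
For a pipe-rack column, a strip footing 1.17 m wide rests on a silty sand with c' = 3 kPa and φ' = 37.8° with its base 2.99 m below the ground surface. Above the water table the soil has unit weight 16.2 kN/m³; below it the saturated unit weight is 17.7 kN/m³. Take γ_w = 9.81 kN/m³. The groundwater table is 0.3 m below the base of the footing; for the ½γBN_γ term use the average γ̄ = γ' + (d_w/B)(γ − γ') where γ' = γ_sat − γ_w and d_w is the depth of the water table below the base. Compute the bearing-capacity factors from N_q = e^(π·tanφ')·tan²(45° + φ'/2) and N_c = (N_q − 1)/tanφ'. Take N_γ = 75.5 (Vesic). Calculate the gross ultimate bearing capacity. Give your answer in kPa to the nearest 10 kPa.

q_ult ≈ 2930 kPa

tan37.8° = 0.7757, so N_q = e^(π×0.7757)·tan²(63.9°) = 11.437 × 4.167 = 47.66.
N_c = (47.66 − 1)/tan37.8° = 60.15.
Overburden at base level: q = 16.2 × 2.99 = 48.438 kPa.
The water table is 0.3 m below the base (< B = 1.17 m), so the ½γBN_γ term uses γ̄ = γ' + (d_w/B)(γ − γ') = 7.89 + (0.3/1.17)(16.2 − 7.89) = 10.021 kN/m³.
Cohesion term c·N_c = 3 × 60.148 = 180.44 kPa; surcharge term q·N_q = 48.438 × 47.655 = 2308.3 kPa; self-weight term 0.5·γ·B·N_γ = 0.5 × 10.021 × 1.17 × 75.5 = 442.59 kPa.
q_ult = 180.44 + 2308.3 + 442.59 = 2931.4 kPa.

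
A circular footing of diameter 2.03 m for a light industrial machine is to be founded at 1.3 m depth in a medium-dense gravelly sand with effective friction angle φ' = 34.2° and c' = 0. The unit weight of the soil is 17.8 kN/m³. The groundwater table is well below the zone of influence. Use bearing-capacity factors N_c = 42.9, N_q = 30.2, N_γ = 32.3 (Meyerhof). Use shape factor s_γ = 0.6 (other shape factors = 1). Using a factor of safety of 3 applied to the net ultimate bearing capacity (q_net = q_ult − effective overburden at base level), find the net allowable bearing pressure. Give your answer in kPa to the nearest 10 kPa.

Overburden at base level: q = 17.8 × 1.3 = 23.14 kPa.
Surcharge term q·N_q = 23.14 × 30.2 = 698.83 kPa; self-weight term 0.5·γ·B·N_γ·s_γ = 0.5 × 17.8 × 2.03 × 32.3 × 0.6 = 350.14 kPa.
q_ult = 698.83 + 350.14 = 1049 kPa.
Net ultimate: q_net = 1049 − 23.14 = 1025.8 kPa.
q_all(net) = 1025.8 / 3 = 341.94 kPa.

q_all(net) ≈ 340 kPa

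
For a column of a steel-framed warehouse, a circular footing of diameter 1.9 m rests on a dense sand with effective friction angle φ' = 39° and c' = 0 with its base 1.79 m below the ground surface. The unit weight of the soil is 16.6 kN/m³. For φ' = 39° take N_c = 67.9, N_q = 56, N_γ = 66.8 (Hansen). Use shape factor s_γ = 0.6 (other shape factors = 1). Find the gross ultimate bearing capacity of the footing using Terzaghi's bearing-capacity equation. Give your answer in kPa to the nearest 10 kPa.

q_ult ≈ 2300 kPa

q = γ·D_f = 16.6 × 1.79 = 29.714 kPa.
q·N_q = 29.714 × 56 = 1664 kPa
0.5·γ·B·N_γ·s_γ = 0.5 × 16.6 × 1.9 × 66.8 × 0.6 = 632.06 kPa
q_ult = 1664 + 632.06 = 2296 kPa.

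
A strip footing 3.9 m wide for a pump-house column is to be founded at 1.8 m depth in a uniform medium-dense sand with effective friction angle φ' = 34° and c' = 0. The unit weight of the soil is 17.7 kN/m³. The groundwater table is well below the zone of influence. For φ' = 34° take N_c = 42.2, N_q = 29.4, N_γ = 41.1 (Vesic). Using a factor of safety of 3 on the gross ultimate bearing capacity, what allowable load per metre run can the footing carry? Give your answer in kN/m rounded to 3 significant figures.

≈ 3060 kN/m

Overburden at base level: q = 17.7 × 1.8 = 31.86 kPa.
Surcharge term q·N_q = 31.86 × 29.4 = 936.68 kPa; self-weight term 0.5·γ·B·N_γ = 0.5 × 17.7 × 3.9 × 41.1 = 1418.6 kPa.
q_ult = 936.68 + 1418.6 = 2355.3 kPa.
Gross allowable pressure q_all = 2355.3 / 3 = 785.08 kPa.
Allowable wall load = q_all × B = 785.08 × 3.9 = 3061.8 kN per metre run.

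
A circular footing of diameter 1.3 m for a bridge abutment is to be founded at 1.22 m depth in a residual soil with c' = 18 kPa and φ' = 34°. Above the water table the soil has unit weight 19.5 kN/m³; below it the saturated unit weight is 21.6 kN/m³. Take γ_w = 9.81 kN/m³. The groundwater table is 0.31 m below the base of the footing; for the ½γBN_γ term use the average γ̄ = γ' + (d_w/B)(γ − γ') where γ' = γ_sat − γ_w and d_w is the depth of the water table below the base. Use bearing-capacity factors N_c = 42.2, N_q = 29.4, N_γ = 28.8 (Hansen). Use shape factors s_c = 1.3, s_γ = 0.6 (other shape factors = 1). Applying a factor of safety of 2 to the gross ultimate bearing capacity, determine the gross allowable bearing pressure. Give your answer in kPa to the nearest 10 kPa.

Effective surcharge at the founding depth q = γ·D_f = 19.5 × 1.22 = 23.79 kPa.
With d_w = 0.31 m < B, γ̄ = 11.79 + (0.31/1.3) × (19.5 − 11.79) = 13.629 kN/m³.
q_ult = c·N_c·s_c + q·N_q + 0.5·γ·B·N_γ·s_γ
     = 18 × 42.2 × 1.3 + 23.79 × 29.4 + 0.5 × 13.629 × 1.3 × 28.8 × 0.6
     = 987.48 + 699.43 + 153.08 = 1840 kPa.
q_all = q_ult / FS = 1840 / 2 = 919.99 kPa.

q_all ≈ 920 kPa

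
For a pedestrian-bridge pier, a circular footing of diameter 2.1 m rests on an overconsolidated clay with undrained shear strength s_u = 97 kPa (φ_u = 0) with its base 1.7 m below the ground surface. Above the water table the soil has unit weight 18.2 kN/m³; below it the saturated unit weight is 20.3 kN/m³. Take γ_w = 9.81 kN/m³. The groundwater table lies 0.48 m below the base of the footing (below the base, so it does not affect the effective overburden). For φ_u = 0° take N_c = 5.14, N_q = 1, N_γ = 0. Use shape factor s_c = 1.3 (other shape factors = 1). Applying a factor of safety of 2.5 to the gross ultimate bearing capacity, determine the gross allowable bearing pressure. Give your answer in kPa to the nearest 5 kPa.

q = γ·D_f = 18.2 × 1.7 = 30.94 kPa.
c·N_c·s_c = 97 × 5.14 × 1.3 = 648.15 kPa
q·N_q = 30.94 × 1 = 30.94 kPa
q_ult = 648.15 + 30.94 = 679.09 kPa.
q_all = q_ult / FS = 679.09 / 2.5 = 271.64 kPa.

q_all ≈ 270 kPa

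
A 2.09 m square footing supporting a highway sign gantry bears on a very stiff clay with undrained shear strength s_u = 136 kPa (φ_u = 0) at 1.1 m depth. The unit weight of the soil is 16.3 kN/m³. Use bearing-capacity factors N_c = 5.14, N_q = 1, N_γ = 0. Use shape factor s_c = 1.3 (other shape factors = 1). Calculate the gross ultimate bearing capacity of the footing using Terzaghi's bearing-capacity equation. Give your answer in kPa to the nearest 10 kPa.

q_ult ≈ 930 kPa

Overburden at base level: q = 16.3 × 1.1 = 17.93 kPa.
Cohesion term c·N_c·s_c = 136 × 5.14 × 1.3 = 908.75 kPa; surcharge term q·N_q = 17.93 × 1 = 17.93 kPa.
q_ult = 908.75 + 17.93 = 926.68 kPa.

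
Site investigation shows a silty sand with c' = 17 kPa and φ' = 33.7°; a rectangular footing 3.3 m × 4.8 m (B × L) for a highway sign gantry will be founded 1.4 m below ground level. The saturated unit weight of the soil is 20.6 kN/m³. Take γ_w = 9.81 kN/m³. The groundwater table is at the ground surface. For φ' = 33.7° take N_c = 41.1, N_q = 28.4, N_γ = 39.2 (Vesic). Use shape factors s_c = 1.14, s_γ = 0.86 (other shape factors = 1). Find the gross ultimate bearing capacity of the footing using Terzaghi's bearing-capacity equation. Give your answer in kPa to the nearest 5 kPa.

q_ult ≈ 1825 kPa

γ' = 20.6 − 9.81 = 10.79 kN/m³ (submerged throughout). q = 10.79 × 1.4 = 15.106 kPa; the same γ' applies in the ½γBN_γ term.
c·N_c·s_c = 17 × 41.1 × 1.14 = 796.52 kPa
q·N_q = 15.106 × 28.4 = 429.01 kPa
0.5·γ·B·N_γ·s_γ = 0.5 × 10.79 × 3.3 × 39.2 × 0.86 = 600.19 kPa
q_ult = 796.52 + 429.01 + 600.19 = 1825.7 kPa.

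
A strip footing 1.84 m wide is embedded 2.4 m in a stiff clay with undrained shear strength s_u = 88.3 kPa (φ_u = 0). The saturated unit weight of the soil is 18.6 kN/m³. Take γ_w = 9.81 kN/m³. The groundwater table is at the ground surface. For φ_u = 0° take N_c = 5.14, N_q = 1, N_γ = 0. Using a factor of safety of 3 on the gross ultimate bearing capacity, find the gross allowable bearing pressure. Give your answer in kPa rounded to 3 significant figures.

q_all ≈ 158 kPa

With the water table at the surface the whole profile is submerged: γ' = 18.6 − 9.81 = 8.79 kN/m³, so q = γ'·D_f = 21.096 kPa.
q_ult = c·N_c + q·N_q
     = 88.3 × 5.14 + 21.096 × 1
     = 453.86 + 21.096 = 474.96 kPa.
q_all = 474.96 / 3 = 158.32 kPa.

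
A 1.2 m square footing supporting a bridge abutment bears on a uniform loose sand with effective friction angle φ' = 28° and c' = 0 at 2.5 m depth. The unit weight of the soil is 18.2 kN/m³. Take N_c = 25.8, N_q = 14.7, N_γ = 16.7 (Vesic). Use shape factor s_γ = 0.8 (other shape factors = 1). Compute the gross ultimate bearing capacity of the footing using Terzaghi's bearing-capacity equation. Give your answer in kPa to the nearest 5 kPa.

q = γ·D_f = 18.2 × 2.5 = 45.5 kPa.
q·N_q = 45.5 × 14.7 = 668.85 kPa
0.5·γ·B·N_γ·s_γ = 0.5 × 18.2 × 1.2 × 16.7 × 0.8 = 145.89 kPa
q_ult = 668.85 + 145.89 = 814.74 kPa.

q_ult ≈ 815 kPa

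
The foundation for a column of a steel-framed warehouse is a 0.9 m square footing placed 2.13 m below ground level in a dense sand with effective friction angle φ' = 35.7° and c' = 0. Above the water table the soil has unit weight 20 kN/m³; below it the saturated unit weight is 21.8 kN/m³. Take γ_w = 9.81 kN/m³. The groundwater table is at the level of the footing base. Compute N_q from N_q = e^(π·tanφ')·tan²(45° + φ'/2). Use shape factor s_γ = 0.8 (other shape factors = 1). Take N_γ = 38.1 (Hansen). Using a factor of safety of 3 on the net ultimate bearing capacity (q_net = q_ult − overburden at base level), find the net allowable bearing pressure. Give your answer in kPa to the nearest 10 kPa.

q_all(net) ≈ 560 kPa

N_q = e^(π·tan35.7°)·tan²(62.85°) = 36.35.
Overburden at base level: q = 20 × 2.13 = 42.6 kPa.
Below the base the soil is submerged, so the ½γBN_γ term uses γ' = 21.8 − 9.81 = 11.99 kN/m³.
Surcharge term q·N_q = 42.6 × 36.346 = 1548.4 kPa; self-weight term 0.5·γ·B·N_γ·s_γ = 0.5 × 11.99 × 0.9 × 38.1 × 0.8 = 164.45 kPa.
q_ult = 1548.4 + 164.45 = 1712.8 kPa.
q_net = 1712.8 − 42.6 = 1670.2 kPa.
q_all(net) = 1670.2 / 3 = 556.74 kPa.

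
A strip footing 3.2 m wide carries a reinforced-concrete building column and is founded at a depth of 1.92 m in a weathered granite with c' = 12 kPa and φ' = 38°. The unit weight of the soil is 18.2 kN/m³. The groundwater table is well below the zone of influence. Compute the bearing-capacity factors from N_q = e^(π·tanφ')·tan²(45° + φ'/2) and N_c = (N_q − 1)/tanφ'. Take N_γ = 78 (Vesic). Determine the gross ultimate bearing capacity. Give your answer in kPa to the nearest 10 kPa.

q_ult ≈ 4720 kPa

tan38° = 0.7813, so N_q = e^(π×0.7813)·tan²(64°) = 11.64 × 4.204 = 48.93.
N_c = (48.93 − 1)/tan38° = 61.35.
Overburden at base level: q = 18.2 × 1.92 = 34.944 kPa.
Cohesion term c·N_c = 12 × 61.352 = 736.22 kPa; surcharge term q·N_q = 34.944 × 48.933 = 1709.9 kPa; self-weight term 0.5·γ·B·N_γ = 0.5 × 18.2 × 3.2 × 78 = 2271.4 kPa.
q_ult = 736.22 + 1709.9 + 2271.4 = 4717.5 kPa.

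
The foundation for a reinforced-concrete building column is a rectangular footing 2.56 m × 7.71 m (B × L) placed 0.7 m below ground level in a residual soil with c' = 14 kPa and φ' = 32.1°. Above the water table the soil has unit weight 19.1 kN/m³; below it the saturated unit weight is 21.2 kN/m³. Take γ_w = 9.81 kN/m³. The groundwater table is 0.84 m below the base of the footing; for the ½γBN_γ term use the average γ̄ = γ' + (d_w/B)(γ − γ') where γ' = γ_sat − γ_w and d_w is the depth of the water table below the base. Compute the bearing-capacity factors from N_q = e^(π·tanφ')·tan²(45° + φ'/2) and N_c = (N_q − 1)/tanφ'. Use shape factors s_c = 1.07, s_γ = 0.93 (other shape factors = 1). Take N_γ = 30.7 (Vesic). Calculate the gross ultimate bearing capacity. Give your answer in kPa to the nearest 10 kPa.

tan32.1° = 0.6273, so N_q = e^(π×0.6273)·tan²(61.05°) = 7.176 × 3.268 = 23.45.
N_c = (23.45 − 1)/tan32.1° = 35.79.
q = γ·D_f = 19.1 × 0.7 = 13.37 kPa.
γ' = 11.39 kN/m³; averaging over the depth B below the base, γ̄ = γ' + (d_w/B)(γ − γ') = 13.92 kN/m³.
c·N_c·s_c = 14 × 35.79 × 1.07 = 536.13 kPa
q·N_q = 13.37 × 23.451 = 313.54 kPa
0.5·γ·B·N_γ·s_γ = 0.5 × 13.92 × 2.56 × 30.7 × 0.93 = 508.7 kPa
q_ult = 536.13 + 313.54 + 508.7 = 1358.4 kPa.

q_ult ≈ 1360 kPa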